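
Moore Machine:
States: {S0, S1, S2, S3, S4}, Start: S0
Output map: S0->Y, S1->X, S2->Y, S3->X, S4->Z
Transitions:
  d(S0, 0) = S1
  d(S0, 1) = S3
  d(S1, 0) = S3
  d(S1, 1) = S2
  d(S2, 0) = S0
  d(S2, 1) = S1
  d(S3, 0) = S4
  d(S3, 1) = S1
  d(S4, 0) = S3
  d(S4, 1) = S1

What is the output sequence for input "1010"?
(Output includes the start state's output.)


Start: S0 (output Y)
  --1--> S3 (output X)
  --0--> S4 (output Z)
  --1--> S1 (output X)
  --0--> S3 (output X)

"YXZXX"


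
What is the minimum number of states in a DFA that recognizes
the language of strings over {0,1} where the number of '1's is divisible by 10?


States track (count of '1') mod 10.
Need 10 states: one per remainder 0..9; accept = remainder 0.

10


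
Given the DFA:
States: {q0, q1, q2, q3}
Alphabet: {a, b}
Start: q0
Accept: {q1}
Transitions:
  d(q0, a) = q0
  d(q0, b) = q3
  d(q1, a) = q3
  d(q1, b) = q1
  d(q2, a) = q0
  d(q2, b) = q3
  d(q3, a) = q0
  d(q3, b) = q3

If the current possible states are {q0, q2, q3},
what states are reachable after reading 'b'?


Apply transition on 'b' from each current state:
  d(q0, b) = q3
  d(q2, b) = q3
  d(q3, b) = q3

{q3}


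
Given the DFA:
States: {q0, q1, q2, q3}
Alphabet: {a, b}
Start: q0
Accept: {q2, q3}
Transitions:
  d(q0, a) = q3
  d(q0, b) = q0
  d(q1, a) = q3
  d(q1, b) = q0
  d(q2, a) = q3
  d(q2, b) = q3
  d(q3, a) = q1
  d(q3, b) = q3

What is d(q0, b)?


Looking up transition d(q0, b)

q0


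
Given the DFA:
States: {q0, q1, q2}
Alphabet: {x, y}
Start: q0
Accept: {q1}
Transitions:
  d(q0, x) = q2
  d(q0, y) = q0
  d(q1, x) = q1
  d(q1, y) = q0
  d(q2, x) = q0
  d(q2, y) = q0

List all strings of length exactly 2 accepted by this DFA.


All strings of length 2: 4 total
Accepted: 0

None


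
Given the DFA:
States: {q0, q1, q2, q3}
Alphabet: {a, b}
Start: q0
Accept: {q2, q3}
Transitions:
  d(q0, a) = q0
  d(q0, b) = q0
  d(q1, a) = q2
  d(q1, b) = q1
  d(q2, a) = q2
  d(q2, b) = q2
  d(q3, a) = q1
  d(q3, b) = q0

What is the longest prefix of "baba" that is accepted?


Run the DFA, marking each prefix where the state is accepting:
  "" -> q0 [reject]
  "b" -> q0 [reject]
  "ba" -> q0 [reject]
  "bab" -> q0 [reject]
  "baba" -> q0 [reject]

No prefix is accepted


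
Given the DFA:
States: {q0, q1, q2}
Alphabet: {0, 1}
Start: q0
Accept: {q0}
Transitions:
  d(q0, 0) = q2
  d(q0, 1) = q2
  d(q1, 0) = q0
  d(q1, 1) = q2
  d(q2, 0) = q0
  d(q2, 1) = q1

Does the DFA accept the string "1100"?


Trace: q0 -> q2 -> q1 -> q0 -> q2
Final state: q2
Accept states: {q0}

No, rejected (final state q2 is not an accept state)


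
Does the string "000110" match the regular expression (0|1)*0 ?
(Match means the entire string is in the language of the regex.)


|string| = 6; first = '0'; last = '0'

Yes, "000110" matches (0|1)*0


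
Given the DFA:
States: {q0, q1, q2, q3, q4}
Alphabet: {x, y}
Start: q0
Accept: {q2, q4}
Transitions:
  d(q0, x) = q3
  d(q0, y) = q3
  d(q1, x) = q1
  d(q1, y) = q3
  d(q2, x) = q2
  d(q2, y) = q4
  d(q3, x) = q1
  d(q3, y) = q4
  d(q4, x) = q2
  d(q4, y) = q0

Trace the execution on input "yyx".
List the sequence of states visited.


Input: yyx
d(q0, y) = q3
d(q3, y) = q4
d(q4, x) = q2


q0 -> q3 -> q4 -> q2


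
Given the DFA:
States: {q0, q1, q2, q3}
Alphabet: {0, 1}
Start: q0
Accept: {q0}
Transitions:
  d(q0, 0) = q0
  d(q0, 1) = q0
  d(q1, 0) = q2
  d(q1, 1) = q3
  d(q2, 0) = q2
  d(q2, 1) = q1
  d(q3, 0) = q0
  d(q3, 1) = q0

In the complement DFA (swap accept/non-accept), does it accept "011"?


Trace: q0 -> q0 -> q0 -> q0
Final: q0
Original accept: {q0}
Complement: q0 is in original accept

No, complement rejects (original accepts)


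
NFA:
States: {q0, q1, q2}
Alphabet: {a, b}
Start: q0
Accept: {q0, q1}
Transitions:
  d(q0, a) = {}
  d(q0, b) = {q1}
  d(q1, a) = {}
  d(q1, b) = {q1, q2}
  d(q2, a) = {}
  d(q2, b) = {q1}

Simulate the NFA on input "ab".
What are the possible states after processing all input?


Start: {q0}
  --a--> {}
  --b--> {}

{} (empty set, no valid transitions)


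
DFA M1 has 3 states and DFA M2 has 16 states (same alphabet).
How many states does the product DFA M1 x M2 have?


Product construction pairs every M1 state with every M2 state.
3 * 16 = 48

48


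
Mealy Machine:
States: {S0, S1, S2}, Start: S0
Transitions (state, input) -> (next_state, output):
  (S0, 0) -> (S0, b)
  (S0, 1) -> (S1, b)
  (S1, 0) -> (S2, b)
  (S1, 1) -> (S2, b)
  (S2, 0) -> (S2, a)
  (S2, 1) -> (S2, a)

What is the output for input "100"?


Step-by-step:
  (S0, 1) -> (S1, b)
  (S1, 0) -> (S2, b)
  (S2, 0) -> (S2, a)

"bba"


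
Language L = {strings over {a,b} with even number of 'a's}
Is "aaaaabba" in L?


count('a') = 6; 6 mod 2 = 0

Yes, "aaaaabba" is in L


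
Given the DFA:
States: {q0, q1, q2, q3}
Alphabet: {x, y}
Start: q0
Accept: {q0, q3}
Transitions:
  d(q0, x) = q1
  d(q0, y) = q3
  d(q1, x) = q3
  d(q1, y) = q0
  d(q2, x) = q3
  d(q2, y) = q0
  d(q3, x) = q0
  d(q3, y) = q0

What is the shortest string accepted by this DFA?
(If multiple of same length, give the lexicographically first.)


BFS by string length (lex-first path to each state shown):
  len 0: q0<-""
Found accept state at length 0.

"" (empty string)


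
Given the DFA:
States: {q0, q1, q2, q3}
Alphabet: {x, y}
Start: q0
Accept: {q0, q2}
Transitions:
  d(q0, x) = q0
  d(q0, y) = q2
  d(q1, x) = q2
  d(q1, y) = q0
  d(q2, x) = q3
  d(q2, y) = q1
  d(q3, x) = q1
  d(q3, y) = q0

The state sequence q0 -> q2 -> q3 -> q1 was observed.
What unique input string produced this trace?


Trace back each transition to find the symbol:
  q0 --[y]--> q2
  q2 --[x]--> q3
  q3 --[x]--> q1

"yxx"


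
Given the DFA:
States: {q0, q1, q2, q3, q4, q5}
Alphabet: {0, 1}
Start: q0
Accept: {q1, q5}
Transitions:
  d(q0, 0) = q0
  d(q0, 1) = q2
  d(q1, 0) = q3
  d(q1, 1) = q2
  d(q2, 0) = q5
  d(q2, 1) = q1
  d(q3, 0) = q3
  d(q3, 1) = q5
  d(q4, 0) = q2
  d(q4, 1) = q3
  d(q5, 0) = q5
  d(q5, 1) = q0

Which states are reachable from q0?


BFS from q0:
  layer 0: {q0}
  layer 1: {q2}
  layer 2: {q1, q5}
  layer 3: {q3}

{q0, q1, q2, q3, q5}


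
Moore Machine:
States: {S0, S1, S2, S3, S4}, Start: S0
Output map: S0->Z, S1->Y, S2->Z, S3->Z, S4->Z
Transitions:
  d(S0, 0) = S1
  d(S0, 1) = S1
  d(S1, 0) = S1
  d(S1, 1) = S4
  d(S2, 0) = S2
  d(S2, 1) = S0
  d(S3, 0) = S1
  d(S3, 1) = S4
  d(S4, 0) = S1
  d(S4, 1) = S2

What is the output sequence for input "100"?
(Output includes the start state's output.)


Start: S0 (output Z)
  --1--> S1 (output Y)
  --0--> S1 (output Y)
  --0--> S1 (output Y)

"ZYYY"


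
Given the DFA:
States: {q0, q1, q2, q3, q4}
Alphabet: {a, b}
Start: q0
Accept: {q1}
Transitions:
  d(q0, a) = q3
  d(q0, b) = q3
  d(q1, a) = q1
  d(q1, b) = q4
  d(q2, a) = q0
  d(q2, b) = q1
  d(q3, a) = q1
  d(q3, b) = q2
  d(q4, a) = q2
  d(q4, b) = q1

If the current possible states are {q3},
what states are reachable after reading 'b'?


Apply transition on 'b' from each current state:
  d(q3, b) = q2

{q2}


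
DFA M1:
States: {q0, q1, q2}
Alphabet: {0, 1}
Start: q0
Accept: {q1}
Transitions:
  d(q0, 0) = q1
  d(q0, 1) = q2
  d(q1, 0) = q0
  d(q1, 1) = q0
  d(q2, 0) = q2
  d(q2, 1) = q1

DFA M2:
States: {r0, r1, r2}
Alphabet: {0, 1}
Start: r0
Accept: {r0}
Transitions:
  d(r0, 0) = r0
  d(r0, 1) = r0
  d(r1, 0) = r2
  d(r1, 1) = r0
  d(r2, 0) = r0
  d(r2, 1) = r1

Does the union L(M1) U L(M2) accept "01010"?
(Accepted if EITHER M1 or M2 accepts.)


M1: final=q1 accepted=True
M2: final=r0 accepted=True

Yes, union accepts


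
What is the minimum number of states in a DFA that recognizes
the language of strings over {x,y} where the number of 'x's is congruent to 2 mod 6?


States track (count of 'x') mod 6.
Need 6 states: one per remainder 0..5; accept = remainder 2.

6


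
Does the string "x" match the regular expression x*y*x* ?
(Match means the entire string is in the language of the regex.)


|string| = 1; first = 'x'; last = 'x'

Yes, "x" matches x*y*x*


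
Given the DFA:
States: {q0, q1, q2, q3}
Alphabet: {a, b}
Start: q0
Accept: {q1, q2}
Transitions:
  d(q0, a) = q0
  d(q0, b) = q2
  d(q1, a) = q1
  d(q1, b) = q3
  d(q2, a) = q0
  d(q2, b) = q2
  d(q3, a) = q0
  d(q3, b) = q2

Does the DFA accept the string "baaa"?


Trace: q0 -> q2 -> q0 -> q0 -> q0
Final state: q0
Accept states: {q1, q2}

No, rejected (final state q0 is not an accept state)


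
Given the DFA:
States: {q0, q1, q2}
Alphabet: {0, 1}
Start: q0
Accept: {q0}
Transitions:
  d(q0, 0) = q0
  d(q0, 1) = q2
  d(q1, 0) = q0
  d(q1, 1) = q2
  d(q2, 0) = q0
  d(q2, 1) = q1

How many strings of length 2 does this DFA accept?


Enumerating all length-2 strings:
  "00" -> q0 [accept]
  "01" -> q2 [reject]
  "10" -> q0 [accept]
  "11" -> q1 [reject]

2 out of 4


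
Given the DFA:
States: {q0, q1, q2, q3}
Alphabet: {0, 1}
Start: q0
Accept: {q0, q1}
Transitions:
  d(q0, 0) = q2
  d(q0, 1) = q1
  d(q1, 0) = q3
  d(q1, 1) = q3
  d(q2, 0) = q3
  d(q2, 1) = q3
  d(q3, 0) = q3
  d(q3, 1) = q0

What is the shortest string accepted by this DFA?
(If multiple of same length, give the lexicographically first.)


BFS by string length (lex-first path to each state shown):
  len 0: q0<-""
Found accept state at length 0.

"" (empty string)


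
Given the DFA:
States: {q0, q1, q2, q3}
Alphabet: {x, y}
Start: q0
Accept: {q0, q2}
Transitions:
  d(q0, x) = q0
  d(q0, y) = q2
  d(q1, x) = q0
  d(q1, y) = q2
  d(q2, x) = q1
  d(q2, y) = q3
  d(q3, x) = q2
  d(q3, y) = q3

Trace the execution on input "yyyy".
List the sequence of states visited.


Input: yyyy
d(q0, y) = q2
d(q2, y) = q3
d(q3, y) = q3
d(q3, y) = q3


q0 -> q2 -> q3 -> q3 -> q3


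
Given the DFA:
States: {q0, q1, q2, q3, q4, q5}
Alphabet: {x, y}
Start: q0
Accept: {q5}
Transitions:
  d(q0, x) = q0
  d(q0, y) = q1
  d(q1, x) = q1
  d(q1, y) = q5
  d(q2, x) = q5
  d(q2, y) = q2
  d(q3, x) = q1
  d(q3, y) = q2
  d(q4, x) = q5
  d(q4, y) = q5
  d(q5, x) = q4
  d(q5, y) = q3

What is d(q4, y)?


Looking up transition d(q4, y)

q5


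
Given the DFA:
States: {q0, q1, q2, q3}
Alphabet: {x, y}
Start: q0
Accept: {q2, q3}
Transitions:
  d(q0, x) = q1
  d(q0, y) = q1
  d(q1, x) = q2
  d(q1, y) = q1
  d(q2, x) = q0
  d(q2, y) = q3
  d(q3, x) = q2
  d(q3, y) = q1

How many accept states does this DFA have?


Accept states listed: {q2, q3}
Counting: q2(1) q3(2)

2


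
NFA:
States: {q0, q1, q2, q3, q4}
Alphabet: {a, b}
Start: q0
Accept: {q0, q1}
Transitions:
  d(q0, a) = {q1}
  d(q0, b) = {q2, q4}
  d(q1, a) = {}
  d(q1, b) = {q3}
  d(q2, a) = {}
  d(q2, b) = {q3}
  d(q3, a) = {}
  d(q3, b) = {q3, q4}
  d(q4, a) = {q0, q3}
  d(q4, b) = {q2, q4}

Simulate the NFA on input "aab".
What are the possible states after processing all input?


Start: {q0}
  --a--> {q1}
  --a--> {}
  --b--> {}

{} (empty set, no valid transitions)


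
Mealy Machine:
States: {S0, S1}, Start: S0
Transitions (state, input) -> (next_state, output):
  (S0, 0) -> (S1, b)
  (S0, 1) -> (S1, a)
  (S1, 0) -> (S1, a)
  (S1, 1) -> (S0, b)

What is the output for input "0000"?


Step-by-step:
  (S0, 0) -> (S1, b)
  (S1, 0) -> (S1, a)
  (S1, 0) -> (S1, a)
  (S1, 0) -> (S1, a)

"baaa"


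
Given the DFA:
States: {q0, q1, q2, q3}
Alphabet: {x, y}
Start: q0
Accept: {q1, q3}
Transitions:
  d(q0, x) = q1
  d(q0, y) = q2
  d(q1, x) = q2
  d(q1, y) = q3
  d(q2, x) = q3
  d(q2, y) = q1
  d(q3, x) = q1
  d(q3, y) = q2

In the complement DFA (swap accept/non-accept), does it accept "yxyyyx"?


Trace: q0 -> q2 -> q3 -> q2 -> q1 -> q3 -> q1
Final: q1
Original accept: {q1, q3}
Complement: q1 is in original accept

No, complement rejects (original accepts)


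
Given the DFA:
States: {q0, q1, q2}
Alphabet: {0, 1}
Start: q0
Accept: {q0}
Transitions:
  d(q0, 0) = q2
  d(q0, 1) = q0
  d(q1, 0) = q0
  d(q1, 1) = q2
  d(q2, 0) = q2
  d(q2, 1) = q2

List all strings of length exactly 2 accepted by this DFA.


All strings of length 2: 4 total
Accepted: 1

"11"


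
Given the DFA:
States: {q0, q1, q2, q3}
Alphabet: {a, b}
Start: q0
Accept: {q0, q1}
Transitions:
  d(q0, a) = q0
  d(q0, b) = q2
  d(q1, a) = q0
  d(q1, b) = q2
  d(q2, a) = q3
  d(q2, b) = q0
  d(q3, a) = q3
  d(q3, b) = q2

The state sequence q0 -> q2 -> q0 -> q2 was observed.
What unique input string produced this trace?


Trace back each transition to find the symbol:
  q0 --[b]--> q2
  q2 --[b]--> q0
  q0 --[b]--> q2

"bbb"


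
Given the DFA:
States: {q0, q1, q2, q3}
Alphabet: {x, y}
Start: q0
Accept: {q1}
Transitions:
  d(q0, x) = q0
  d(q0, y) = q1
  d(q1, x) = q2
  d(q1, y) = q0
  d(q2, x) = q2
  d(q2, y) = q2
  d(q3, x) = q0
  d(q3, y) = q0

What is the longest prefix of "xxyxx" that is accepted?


Run the DFA, marking each prefix where the state is accepting:
  "" -> q0 [reject]
  "x" -> q0 [reject]
  "xx" -> q0 [reject]
  "xxy" -> q1 [accept]
  "xxyx" -> q2 [reject]
  "xxyxx" -> q2 [reject]

"xxy"


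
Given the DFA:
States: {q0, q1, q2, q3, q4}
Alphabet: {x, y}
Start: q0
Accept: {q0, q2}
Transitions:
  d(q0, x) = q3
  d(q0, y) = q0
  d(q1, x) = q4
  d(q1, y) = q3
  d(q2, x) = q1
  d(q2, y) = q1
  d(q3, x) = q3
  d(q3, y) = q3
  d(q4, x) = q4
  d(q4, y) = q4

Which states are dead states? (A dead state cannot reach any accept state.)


Forward reachability from each state:
  q0 -> reaches accept state q0 (live)
  q1 -> reaches {q1, q3, q4}, no accept state (dead)
  q2 -> reaches accept state q2 (live)
  q3 -> reaches {q3}, no accept state (dead)
  q4 -> reaches {q4}, no accept state (dead)

{q1, q3, q4}


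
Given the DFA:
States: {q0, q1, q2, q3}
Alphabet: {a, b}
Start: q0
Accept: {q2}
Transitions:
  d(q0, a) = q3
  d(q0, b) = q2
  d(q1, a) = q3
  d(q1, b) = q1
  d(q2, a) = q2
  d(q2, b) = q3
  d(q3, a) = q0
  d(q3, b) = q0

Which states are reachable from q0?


BFS from q0:
  layer 0: {q0}
  layer 1: {q2, q3}

{q0, q2, q3}


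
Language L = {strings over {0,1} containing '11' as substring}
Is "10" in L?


'11' does not occur

No, "10" is not in L


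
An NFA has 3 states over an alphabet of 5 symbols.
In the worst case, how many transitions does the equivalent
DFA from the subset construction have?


Subset construction: one DFA state per subset of NFA states = 2^3 = 8 states.
Each DFA state has 5 outgoing transitions: 8 * 5 = 40

40


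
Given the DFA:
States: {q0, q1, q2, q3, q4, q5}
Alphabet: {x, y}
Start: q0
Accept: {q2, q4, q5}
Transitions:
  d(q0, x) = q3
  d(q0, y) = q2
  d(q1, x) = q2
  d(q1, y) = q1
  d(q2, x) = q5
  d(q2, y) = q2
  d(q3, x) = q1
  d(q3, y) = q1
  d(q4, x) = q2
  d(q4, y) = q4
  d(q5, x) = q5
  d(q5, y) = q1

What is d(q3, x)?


Looking up transition d(q3, x)

q1


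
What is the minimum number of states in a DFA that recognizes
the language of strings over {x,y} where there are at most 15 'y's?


States: count = 0, 1, ..., 15 (all accepting; 16 states), plus a dead state for count > 15.
Total: 16 + 1 = 17.

17


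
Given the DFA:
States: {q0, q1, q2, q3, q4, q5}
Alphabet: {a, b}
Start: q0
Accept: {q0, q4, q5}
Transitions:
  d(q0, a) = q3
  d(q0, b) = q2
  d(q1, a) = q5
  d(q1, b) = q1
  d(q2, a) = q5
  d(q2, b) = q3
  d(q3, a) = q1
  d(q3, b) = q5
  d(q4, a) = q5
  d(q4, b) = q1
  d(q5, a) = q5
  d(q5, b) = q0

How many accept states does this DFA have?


Accept states listed: {q0, q4, q5}
Counting: q0(1) q4(2) q5(3)

3


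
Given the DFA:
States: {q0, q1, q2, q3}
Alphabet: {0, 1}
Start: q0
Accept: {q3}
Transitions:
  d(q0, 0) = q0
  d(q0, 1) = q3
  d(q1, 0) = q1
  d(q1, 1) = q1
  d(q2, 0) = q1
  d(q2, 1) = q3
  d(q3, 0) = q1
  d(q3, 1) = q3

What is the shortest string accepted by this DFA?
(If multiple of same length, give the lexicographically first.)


BFS by string length (lex-first path to each state shown):
  len 0: q0<-""
  len 1: q0<-"0", q3<-"1"
Found accept state at length 1.

"1"


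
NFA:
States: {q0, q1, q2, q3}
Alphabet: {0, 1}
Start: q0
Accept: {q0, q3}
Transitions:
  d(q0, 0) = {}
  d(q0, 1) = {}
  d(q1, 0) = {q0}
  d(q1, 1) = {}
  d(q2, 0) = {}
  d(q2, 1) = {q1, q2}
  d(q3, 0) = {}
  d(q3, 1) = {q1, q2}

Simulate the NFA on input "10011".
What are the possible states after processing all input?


Start: {q0}
  --1--> {}
  --0--> {}
  --0--> {}
  --1--> {}
  --1--> {}

{} (empty set, no valid transitions)


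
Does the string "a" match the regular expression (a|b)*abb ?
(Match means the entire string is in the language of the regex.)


|string| = 1; first = 'a'; last = 'a'

No, "a" does not match (a|b)*abb


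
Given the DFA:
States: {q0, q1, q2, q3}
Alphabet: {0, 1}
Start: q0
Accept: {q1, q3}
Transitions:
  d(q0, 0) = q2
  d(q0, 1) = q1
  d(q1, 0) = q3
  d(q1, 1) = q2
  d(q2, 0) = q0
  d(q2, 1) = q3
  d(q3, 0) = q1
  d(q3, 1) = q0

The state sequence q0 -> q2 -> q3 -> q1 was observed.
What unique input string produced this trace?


Trace back each transition to find the symbol:
  q0 --[0]--> q2
  q2 --[1]--> q3
  q3 --[0]--> q1

"010"


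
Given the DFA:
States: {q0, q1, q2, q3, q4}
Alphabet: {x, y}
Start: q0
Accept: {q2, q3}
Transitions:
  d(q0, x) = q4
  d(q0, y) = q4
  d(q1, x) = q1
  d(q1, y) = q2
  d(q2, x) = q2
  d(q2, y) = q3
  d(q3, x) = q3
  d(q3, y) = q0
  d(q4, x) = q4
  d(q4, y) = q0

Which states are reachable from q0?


BFS from q0:
  layer 0: {q0}
  layer 1: {q4}

{q0, q4}


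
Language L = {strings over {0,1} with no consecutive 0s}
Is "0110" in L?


'00' does not occur

Yes, "0110" is in L


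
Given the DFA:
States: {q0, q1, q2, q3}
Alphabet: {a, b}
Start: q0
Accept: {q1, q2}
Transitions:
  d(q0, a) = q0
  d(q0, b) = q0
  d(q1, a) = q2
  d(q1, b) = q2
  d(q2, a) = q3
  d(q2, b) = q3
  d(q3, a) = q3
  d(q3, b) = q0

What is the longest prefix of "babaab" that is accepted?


Run the DFA, marking each prefix where the state is accepting:
  "" -> q0 [reject]
  "b" -> q0 [reject]
  "ba" -> q0 [reject]
  "bab" -> q0 [reject]
  "baba" -> q0 [reject]
  "babaa" -> q0 [reject]
  "babaab" -> q0 [reject]

No prefix is accepted


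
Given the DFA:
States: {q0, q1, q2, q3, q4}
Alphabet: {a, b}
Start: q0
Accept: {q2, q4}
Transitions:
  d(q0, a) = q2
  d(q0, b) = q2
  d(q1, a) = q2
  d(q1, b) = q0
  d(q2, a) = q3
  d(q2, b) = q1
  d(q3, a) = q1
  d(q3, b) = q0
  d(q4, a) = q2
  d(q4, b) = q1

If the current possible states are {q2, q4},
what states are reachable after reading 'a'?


Apply transition on 'a' from each current state:
  d(q2, a) = q3
  d(q4, a) = q2

{q2, q3}


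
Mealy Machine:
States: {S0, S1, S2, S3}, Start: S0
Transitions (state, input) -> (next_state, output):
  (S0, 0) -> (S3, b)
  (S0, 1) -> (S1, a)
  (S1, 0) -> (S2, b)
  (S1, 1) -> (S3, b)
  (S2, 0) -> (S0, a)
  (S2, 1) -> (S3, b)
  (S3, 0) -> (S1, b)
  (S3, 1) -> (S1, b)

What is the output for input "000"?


Step-by-step:
  (S0, 0) -> (S3, b)
  (S3, 0) -> (S1, b)
  (S1, 0) -> (S2, b)

"bbb"


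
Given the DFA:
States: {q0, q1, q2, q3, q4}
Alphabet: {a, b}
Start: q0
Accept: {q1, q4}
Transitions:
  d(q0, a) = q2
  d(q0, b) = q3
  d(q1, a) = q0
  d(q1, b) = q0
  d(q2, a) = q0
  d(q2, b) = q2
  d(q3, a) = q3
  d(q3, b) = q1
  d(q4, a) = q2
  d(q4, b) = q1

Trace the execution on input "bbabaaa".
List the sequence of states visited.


Input: bbabaaa
d(q0, b) = q3
d(q3, b) = q1
d(q1, a) = q0
d(q0, b) = q3
d(q3, a) = q3
d(q3, a) = q3
d(q3, a) = q3


q0 -> q3 -> q1 -> q0 -> q3 -> q3 -> q3 -> q3


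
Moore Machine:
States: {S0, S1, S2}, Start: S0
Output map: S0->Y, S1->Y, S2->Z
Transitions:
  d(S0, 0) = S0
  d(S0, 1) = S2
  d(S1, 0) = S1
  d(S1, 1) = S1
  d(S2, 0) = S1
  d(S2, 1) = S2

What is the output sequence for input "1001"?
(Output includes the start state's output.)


Start: S0 (output Y)
  --1--> S2 (output Z)
  --0--> S1 (output Y)
  --0--> S1 (output Y)
  --1--> S1 (output Y)

"YZYYY"


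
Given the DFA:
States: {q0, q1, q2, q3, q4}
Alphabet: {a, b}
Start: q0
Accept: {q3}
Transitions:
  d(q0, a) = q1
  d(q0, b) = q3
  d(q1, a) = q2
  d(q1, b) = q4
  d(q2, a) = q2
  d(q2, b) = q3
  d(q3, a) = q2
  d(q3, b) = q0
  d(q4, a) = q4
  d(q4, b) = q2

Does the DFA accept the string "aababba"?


Trace: q0 -> q1 -> q2 -> q3 -> q2 -> q3 -> q0 -> q1
Final state: q1
Accept states: {q3}

No, rejected (final state q1 is not an accept state)


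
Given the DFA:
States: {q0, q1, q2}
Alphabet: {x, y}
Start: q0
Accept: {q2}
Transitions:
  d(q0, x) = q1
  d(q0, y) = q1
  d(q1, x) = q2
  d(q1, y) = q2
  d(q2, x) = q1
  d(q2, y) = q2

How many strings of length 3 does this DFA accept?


Enumerating all length-3 strings:
  "xxx" -> q1 [reject]
  "xxy" -> q2 [accept]
  "xyx" -> q1 [reject]
  "xyy" -> q2 [accept]
  "yxx" -> q1 [reject]
  "yxy" -> q2 [accept]
  "yyx" -> q1 [reject]
  "yyy" -> q2 [accept]

4 out of 8


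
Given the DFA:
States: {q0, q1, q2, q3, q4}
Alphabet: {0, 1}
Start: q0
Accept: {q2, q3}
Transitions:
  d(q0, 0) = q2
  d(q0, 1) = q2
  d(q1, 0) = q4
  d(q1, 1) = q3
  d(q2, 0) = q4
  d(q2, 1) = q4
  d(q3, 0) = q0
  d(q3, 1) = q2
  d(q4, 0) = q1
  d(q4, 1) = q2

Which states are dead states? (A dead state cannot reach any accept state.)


Forward reachability from each state:
  q0 -> reaches accept state q2 (live)
  q1 -> reaches accept state q2 (live)
  q2 -> reaches accept state q2 (live)
  q3 -> reaches accept state q2 (live)
  q4 -> reaches accept state q2 (live)

None (all states can reach an accept state)


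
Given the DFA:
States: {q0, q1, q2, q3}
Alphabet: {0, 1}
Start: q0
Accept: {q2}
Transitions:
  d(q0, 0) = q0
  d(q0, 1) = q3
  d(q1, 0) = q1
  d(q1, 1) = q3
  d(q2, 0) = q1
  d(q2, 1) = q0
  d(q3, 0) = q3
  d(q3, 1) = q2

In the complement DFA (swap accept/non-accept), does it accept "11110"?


Trace: q0 -> q3 -> q2 -> q0 -> q3 -> q3
Final: q3
Original accept: {q2}
Complement: q3 is not in original accept

Yes, complement accepts (original rejects)


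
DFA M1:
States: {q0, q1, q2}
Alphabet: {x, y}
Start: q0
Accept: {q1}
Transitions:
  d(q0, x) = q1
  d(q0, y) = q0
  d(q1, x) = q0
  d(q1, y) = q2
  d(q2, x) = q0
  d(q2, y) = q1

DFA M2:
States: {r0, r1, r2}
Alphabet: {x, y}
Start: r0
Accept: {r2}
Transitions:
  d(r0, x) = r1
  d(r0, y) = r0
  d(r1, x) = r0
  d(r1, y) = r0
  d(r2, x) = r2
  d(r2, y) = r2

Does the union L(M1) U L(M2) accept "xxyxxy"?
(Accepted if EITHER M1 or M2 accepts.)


M1: final=q0 accepted=False
M2: final=r0 accepted=False

No, union rejects (neither accepts)


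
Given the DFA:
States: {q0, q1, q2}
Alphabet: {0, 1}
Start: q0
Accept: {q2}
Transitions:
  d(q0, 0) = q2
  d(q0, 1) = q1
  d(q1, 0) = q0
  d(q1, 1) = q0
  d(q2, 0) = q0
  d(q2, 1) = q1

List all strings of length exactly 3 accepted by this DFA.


All strings of length 3: 8 total
Accepted: 3

"000", "100", "110"


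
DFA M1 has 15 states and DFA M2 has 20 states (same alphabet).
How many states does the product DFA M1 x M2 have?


Product construction pairs every M1 state with every M2 state.
15 * 20 = 300

300


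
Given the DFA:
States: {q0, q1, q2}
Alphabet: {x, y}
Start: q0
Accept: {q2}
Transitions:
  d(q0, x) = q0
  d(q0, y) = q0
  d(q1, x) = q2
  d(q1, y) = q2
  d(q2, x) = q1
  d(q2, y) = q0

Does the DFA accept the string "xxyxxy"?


Trace: q0 -> q0 -> q0 -> q0 -> q0 -> q0 -> q0
Final state: q0
Accept states: {q2}

No, rejected (final state q0 is not an accept state)


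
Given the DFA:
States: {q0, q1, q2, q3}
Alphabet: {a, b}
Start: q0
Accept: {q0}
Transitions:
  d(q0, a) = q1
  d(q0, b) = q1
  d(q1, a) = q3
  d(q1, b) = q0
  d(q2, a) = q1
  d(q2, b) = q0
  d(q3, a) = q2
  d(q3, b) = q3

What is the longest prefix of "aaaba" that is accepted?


Run the DFA, marking each prefix where the state is accepting:
  "" -> q0 [accept]
  "a" -> q1 [reject]
  "aa" -> q3 [reject]
  "aaa" -> q2 [reject]
  "aaab" -> q0 [accept]
  "aaaba" -> q1 [reject]

"aaab"


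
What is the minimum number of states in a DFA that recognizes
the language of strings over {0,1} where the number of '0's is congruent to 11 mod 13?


States track (count of '0') mod 13.
Need 13 states: one per remainder 0..12; accept = remainder 11.

13


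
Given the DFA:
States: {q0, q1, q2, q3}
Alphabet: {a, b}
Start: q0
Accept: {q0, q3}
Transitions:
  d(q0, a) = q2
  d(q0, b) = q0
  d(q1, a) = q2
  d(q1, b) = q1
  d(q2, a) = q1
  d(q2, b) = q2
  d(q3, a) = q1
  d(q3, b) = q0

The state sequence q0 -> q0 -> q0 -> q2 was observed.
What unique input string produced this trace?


Trace back each transition to find the symbol:
  q0 --[b]--> q0
  q0 --[b]--> q0
  q0 --[a]--> q2

"bba"


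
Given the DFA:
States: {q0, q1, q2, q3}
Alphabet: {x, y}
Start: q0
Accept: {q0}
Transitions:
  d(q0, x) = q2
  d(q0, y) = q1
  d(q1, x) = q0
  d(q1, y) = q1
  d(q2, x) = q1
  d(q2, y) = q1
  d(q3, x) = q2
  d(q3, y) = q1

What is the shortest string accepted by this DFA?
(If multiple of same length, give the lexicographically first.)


BFS by string length (lex-first path to each state shown):
  len 0: q0<-""
Found accept state at length 0.

"" (empty string)


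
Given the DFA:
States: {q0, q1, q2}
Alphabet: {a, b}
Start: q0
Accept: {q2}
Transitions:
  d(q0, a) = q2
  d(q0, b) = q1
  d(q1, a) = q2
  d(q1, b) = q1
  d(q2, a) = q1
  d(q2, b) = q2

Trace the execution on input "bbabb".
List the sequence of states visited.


Input: bbabb
d(q0, b) = q1
d(q1, b) = q1
d(q1, a) = q2
d(q2, b) = q2
d(q2, b) = q2


q0 -> q1 -> q1 -> q2 -> q2 -> q2


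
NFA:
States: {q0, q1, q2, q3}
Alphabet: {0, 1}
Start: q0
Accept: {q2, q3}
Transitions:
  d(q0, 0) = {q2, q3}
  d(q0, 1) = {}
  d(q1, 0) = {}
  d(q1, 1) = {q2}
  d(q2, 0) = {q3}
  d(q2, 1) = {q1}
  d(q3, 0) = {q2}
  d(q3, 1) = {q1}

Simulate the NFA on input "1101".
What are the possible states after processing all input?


Start: {q0}
  --1--> {}
  --1--> {}
  --0--> {}
  --1--> {}

{} (empty set, no valid transitions)


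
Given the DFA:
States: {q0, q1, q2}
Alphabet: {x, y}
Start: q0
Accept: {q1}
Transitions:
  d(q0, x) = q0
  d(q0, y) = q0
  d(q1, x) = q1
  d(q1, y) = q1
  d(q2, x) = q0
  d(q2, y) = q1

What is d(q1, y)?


Looking up transition d(q1, y)

q1


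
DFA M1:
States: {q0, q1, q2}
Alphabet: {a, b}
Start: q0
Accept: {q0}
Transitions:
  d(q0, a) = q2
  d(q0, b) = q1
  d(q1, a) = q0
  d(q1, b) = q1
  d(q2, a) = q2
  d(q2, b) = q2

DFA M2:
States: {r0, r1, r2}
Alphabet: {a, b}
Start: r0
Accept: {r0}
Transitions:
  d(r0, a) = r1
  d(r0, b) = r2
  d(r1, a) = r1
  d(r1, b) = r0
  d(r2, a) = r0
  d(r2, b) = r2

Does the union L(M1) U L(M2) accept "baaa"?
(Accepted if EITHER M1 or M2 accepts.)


M1: final=q2 accepted=False
M2: final=r1 accepted=False

No, union rejects (neither accepts)


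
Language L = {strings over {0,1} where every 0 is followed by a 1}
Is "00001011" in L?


'00' present: True; ends with '0': False

No, "00001011" is not in L


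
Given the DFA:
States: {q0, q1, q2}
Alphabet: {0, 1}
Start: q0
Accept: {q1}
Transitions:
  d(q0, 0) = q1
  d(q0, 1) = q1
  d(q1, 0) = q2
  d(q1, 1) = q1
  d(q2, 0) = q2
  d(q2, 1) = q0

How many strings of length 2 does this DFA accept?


Enumerating all length-2 strings:
  "00" -> q2 [reject]
  "01" -> q1 [accept]
  "10" -> q2 [reject]
  "11" -> q1 [accept]

2 out of 4


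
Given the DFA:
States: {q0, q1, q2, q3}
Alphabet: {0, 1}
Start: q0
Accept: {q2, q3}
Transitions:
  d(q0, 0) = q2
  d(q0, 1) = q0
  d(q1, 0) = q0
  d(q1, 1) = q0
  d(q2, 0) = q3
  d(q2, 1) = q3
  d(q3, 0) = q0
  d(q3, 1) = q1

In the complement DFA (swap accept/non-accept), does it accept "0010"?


Trace: q0 -> q2 -> q3 -> q1 -> q0
Final: q0
Original accept: {q2, q3}
Complement: q0 is not in original accept

Yes, complement accepts (original rejects)


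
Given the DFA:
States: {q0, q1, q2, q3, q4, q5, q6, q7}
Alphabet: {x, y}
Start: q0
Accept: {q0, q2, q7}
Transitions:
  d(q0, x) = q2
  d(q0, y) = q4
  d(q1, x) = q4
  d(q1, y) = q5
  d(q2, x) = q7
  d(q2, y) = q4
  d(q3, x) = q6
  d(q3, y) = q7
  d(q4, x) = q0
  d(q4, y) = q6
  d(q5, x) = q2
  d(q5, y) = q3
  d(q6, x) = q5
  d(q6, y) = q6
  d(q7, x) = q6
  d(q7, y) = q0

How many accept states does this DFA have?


Accept states listed: {q0, q2, q7}
Counting: q0(1) q2(2) q7(3)

3


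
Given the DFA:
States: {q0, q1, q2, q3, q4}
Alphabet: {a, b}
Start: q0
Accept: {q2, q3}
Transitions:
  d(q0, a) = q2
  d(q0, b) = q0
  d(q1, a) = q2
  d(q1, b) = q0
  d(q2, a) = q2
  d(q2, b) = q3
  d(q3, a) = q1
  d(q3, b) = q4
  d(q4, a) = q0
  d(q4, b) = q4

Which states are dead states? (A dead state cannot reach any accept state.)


Forward reachability from each state:
  q0 -> reaches accept state q2 (live)
  q1 -> reaches accept state q2 (live)
  q2 -> reaches accept state q2 (live)
  q3 -> reaches accept state q2 (live)
  q4 -> reaches accept state q2 (live)

None (all states can reach an accept state)


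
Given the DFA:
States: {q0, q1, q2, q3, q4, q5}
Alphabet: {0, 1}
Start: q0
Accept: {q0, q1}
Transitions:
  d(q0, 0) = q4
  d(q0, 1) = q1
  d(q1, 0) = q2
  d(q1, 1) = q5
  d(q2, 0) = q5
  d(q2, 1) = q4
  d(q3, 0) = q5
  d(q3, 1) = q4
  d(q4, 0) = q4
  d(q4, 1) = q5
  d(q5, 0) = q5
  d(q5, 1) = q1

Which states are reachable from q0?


BFS from q0:
  layer 0: {q0}
  layer 1: {q1, q4}
  layer 2: {q2, q5}

{q0, q1, q2, q4, q5}


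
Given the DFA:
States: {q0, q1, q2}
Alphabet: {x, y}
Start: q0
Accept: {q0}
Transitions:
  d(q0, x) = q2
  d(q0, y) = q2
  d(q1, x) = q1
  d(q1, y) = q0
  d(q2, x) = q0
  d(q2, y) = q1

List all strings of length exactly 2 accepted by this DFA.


All strings of length 2: 4 total
Accepted: 2

"xx", "yx"


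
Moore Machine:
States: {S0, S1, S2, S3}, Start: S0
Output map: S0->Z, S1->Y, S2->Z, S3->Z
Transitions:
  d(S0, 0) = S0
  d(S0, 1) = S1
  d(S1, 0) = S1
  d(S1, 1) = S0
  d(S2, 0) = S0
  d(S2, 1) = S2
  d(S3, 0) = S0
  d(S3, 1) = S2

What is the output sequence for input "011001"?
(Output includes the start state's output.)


Start: S0 (output Z)
  --0--> S0 (output Z)
  --1--> S1 (output Y)
  --1--> S0 (output Z)
  --0--> S0 (output Z)
  --0--> S0 (output Z)
  --1--> S1 (output Y)

"ZZYZZZY"


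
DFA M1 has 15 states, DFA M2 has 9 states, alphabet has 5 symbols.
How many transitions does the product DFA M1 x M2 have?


Product DFA has 15 * 9 = 135 states.
Each has 5 transitions: 135 * 5 = 675

675


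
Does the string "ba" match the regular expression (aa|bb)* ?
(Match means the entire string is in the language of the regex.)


|string| = 2; first = 'b'; last = 'a'

No, "ba" does not match (aa|bb)*


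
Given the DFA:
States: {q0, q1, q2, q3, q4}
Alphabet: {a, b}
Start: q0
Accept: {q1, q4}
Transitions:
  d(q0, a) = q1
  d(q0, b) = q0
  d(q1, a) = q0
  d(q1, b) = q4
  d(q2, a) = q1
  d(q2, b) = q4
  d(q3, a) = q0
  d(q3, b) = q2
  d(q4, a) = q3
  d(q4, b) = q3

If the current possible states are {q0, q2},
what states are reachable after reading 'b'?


Apply transition on 'b' from each current state:
  d(q0, b) = q0
  d(q2, b) = q4

{q0, q4}


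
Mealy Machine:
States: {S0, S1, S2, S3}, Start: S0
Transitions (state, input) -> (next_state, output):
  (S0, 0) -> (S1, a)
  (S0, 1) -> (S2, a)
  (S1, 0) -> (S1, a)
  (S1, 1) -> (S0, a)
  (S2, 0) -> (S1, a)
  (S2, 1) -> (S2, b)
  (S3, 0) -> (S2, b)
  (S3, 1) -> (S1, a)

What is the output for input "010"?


Step-by-step:
  (S0, 0) -> (S1, a)
  (S1, 1) -> (S0, a)
  (S0, 0) -> (S1, a)

"aaa"


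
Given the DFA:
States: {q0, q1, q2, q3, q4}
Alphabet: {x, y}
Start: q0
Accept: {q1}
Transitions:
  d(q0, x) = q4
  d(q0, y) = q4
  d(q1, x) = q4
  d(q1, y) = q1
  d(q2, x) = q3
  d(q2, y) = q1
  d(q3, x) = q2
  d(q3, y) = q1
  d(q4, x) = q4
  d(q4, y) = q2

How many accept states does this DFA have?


Accept states listed: {q1}
Counting: q1(1)

1


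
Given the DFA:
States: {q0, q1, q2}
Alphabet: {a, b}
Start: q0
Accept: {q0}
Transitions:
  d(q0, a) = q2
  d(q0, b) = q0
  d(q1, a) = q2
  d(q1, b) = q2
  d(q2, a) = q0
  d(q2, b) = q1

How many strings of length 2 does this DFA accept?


Enumerating all length-2 strings:
  "aa" -> q0 [accept]
  "ab" -> q1 [reject]
  "ba" -> q2 [reject]
  "bb" -> q0 [accept]

2 out of 4


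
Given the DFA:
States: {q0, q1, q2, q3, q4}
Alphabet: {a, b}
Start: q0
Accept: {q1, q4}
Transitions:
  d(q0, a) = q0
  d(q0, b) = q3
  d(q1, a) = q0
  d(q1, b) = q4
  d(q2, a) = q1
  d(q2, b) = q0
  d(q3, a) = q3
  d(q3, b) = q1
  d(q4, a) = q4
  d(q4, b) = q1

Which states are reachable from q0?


BFS from q0:
  layer 0: {q0}
  layer 1: {q3}
  layer 2: {q1}
  layer 3: {q4}

{q0, q1, q3, q4}


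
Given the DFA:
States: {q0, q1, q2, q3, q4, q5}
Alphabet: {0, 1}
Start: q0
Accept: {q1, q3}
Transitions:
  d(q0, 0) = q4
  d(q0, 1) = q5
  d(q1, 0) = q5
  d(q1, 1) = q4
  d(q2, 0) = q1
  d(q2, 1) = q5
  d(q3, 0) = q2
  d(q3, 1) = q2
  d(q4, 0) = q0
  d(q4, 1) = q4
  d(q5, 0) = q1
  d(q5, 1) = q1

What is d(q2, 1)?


Looking up transition d(q2, 1)

q5


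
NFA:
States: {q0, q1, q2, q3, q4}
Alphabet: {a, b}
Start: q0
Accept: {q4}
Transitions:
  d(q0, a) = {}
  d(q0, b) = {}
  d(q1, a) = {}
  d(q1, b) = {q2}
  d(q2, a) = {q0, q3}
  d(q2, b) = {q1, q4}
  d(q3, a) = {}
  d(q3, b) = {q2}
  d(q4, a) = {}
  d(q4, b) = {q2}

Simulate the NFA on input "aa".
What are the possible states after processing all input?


Start: {q0}
  --a--> {}
  --a--> {}

{} (empty set, no valid transitions)


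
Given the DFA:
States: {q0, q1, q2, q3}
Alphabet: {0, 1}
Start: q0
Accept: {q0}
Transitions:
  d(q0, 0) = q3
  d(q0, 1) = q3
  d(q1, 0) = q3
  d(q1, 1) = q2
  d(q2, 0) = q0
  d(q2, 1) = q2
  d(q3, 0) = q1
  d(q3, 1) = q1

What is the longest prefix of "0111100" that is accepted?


Run the DFA, marking each prefix where the state is accepting:
  "" -> q0 [accept]
  "0" -> q3 [reject]
  "01" -> q1 [reject]
  "011" -> q2 [reject]
  "0111" -> q2 [reject]
  "01111" -> q2 [reject]
  "011110" -> q0 [accept]
  "0111100" -> q3 [reject]

"011110"


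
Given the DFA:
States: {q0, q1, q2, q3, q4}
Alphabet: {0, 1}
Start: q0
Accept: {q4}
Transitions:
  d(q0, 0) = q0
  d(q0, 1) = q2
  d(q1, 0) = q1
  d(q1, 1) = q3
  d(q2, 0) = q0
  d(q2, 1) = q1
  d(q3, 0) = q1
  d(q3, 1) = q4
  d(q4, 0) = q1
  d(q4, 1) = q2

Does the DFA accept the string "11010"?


Trace: q0 -> q2 -> q1 -> q1 -> q3 -> q1
Final state: q1
Accept states: {q4}

No, rejected (final state q1 is not an accept state)


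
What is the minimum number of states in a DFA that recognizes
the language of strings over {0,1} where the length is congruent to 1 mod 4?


States track (length) mod 4.
Need 4 states: one per remainder 0..3; accept = remainder 1.

4


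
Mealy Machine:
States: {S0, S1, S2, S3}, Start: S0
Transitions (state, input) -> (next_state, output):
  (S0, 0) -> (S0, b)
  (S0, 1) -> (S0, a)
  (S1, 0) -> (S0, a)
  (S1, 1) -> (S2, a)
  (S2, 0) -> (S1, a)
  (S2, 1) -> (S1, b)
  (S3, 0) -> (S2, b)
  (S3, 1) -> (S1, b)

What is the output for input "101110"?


Step-by-step:
  (S0, 1) -> (S0, a)
  (S0, 0) -> (S0, b)
  (S0, 1) -> (S0, a)
  (S0, 1) -> (S0, a)
  (S0, 1) -> (S0, a)
  (S0, 0) -> (S0, b)

"abaaab"


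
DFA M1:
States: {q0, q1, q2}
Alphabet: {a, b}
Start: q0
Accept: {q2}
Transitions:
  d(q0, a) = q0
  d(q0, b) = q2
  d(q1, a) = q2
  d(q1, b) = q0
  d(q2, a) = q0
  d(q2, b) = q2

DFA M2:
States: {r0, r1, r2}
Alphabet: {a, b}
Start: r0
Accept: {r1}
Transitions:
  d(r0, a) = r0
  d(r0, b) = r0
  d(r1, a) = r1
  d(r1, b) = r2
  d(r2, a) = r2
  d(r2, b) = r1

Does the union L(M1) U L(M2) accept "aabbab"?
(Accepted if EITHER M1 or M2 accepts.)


M1: final=q2 accepted=True
M2: final=r0 accepted=False

Yes, union accepts


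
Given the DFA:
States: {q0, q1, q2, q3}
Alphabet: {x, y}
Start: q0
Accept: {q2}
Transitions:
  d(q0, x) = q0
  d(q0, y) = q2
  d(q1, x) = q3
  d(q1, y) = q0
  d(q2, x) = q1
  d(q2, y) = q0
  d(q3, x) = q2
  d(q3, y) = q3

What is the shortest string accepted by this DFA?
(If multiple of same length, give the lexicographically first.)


BFS by string length (lex-first path to each state shown):
  len 0: q0<-""
  len 1: q0<-"x", q2<-"y"
Found accept state at length 1.

"y"


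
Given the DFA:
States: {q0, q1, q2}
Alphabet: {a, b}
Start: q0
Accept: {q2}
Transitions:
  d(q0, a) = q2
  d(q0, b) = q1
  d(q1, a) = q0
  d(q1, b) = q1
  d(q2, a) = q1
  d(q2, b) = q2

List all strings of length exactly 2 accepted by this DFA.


All strings of length 2: 4 total
Accepted: 1

"ab"


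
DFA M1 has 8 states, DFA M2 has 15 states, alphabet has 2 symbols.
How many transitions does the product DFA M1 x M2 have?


Product DFA has 8 * 15 = 120 states.
Each has 2 transitions: 120 * 2 = 240

240


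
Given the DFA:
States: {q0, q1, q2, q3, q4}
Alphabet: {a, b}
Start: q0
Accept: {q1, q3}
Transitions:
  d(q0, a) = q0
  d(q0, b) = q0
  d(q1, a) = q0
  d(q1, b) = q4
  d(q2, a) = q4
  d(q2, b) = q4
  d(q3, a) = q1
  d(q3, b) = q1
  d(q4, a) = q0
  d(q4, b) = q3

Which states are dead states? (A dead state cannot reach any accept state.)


Forward reachability from each state:
  q0 -> reaches {q0}, no accept state (dead)
  q1 -> reaches accept state q1 (live)
  q2 -> reaches accept state q1 (live)
  q3 -> reaches accept state q1 (live)
  q4 -> reaches accept state q1 (live)

{q0}


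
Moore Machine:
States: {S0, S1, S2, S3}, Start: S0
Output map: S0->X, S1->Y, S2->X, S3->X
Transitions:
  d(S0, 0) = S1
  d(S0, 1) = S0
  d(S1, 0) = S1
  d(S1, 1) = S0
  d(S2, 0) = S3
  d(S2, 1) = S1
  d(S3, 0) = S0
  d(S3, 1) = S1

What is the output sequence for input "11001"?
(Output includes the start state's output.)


Start: S0 (output X)
  --1--> S0 (output X)
  --1--> S0 (output X)
  --0--> S1 (output Y)
  --0--> S1 (output Y)
  --1--> S0 (output X)

"XXXYYX"


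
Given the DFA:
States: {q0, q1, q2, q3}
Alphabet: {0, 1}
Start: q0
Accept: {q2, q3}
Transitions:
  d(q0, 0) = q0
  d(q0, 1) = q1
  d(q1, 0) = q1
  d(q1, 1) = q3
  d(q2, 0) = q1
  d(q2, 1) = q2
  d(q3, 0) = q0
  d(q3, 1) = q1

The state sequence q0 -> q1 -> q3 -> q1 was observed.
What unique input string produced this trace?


Trace back each transition to find the symbol:
  q0 --[1]--> q1
  q1 --[1]--> q3
  q3 --[1]--> q1

"111"


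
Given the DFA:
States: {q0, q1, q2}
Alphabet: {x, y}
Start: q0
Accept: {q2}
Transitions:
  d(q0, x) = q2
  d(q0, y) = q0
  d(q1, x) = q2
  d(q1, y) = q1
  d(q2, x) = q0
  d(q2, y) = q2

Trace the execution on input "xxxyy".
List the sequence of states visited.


Input: xxxyy
d(q0, x) = q2
d(q2, x) = q0
d(q0, x) = q2
d(q2, y) = q2
d(q2, y) = q2


q0 -> q2 -> q0 -> q2 -> q2 -> q2


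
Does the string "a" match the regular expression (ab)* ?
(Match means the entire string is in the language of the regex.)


|string| = 1; first = 'a'; last = 'a'

No, "a" does not match (ab)*


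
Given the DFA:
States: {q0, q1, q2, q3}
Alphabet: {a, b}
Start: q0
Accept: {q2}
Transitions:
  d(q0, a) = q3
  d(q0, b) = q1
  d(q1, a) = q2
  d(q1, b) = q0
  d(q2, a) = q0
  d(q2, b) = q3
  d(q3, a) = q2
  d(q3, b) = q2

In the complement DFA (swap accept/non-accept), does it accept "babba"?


Trace: q0 -> q1 -> q2 -> q3 -> q2 -> q0
Final: q0
Original accept: {q2}
Complement: q0 is not in original accept

Yes, complement accepts (original rejects)


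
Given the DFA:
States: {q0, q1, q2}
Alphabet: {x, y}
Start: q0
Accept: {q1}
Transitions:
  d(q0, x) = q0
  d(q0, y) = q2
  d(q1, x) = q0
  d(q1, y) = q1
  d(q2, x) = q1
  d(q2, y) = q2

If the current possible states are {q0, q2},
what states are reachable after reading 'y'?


Apply transition on 'y' from each current state:
  d(q0, y) = q2
  d(q2, y) = q2

{q2}


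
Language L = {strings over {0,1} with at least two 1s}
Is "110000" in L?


count('1') = 2

Yes, "110000" is in L


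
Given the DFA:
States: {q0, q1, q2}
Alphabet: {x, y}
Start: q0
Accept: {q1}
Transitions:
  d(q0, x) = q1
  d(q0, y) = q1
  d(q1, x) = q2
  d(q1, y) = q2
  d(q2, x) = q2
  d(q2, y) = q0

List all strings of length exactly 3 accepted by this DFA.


All strings of length 3: 8 total
Accepted: 0

None


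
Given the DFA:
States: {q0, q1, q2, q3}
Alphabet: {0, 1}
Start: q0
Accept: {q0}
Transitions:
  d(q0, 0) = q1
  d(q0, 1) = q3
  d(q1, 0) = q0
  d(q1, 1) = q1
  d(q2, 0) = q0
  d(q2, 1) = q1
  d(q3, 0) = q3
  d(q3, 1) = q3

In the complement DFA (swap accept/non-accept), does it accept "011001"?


Trace: q0 -> q1 -> q1 -> q1 -> q0 -> q1 -> q1
Final: q1
Original accept: {q0}
Complement: q1 is not in original accept

Yes, complement accepts (original rejects)
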